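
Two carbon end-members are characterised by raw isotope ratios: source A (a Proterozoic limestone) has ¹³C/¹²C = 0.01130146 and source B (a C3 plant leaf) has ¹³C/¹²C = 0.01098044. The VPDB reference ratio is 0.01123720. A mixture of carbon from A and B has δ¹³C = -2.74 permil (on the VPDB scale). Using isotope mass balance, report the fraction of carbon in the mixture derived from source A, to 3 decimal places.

δ_A = (0.01130146/0.01123720 − 1)×1000 = (1.005719 − 1)×1000 = 5.719 permil
δ_B = (0.01098044/0.01123720 − 1)×1000 = (0.977151 − 1)×1000 = -22.849 permil
f_A = (δ_mix − δ_B)/(δ_A − δ_B) = (-2.74 − (-22.849))/(5.719 − (-22.849))
f_A = 20.109 / 28.568 = 0.7039

0.704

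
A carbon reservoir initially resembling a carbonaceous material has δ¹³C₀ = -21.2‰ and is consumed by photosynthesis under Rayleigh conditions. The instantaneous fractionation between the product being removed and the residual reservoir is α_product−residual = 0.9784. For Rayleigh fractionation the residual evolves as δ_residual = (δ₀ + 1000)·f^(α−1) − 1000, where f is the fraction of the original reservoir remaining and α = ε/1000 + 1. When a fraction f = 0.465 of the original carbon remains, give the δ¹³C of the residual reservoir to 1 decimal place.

-4.9‰

Rayleigh residual: δ_res = (δ₀ + 1000)·f^(α−1) − 1000
α − 1 = -0.02160
f^(α−1) = 0.465^(-0.02160) = 1.016677
δ_res = (-21.2 + 1000) × 1.016677 − 1000 = 995.123 − 1000 = -4.88‰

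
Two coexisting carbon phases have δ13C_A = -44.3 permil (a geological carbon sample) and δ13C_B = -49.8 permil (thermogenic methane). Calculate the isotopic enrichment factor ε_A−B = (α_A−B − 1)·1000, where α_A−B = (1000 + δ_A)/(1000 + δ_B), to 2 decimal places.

5.79 permil

α_A−B = (1000 + -44.3) / (1000 + -49.8) = 955.7 / 950.2 = 1.005788
ε_A−B = (1.005788 − 1) × 1000 = 5.788 permil
(The approximation ε ≈ δ_A − δ_B would give 5.5 permil.)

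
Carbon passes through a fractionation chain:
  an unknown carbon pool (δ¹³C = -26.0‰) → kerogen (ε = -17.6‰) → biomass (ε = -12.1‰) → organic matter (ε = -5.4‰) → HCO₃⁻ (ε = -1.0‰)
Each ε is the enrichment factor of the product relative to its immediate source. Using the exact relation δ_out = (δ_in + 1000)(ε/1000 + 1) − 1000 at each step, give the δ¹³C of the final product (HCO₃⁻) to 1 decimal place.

step 1: δ = (-26.00 + 1000)·(-17.6/1000 + 1) − 1000 = -43.14‰
step 2: δ = (-43.14 + 1000)·(-12.1/1000 + 1) − 1000 = -54.72‰
step 3: δ = (-54.72 + 1000)·(-5.4/1000 + 1) − 1000 = -59.82‰
step 4: δ = (-59.82 + 1000)·(-1.0/1000 + 1) − 1000 = -60.77‰

-60.8‰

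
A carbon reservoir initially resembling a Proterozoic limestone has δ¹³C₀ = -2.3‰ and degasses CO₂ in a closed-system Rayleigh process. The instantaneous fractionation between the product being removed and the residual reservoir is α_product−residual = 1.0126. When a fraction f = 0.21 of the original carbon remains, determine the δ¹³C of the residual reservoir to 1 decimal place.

Rayleigh residual: δ_res = (δ₀ + 1000)·f^(α−1) − 1000
α − 1 = 0.01260
f^(α−1) = 0.21^(0.01260) = 0.980528
δ_res = (-2.3 + 1000) × 0.980528 − 1000 = 978.273 − 1000 = -21.73‰

-21.7‰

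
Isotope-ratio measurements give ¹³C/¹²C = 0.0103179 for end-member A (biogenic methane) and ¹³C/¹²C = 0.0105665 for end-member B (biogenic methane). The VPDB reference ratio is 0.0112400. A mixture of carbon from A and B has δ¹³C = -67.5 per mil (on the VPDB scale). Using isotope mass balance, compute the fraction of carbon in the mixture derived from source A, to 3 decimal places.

δ_A = (0.0103179/0.0112400 − 1)×1000 = (0.917963 − 1)×1000 = -82.037 per mil
δ_B = (0.0105665/0.0112400 − 1)×1000 = (0.940080 − 1)×1000 = -59.920 per mil
f_A = (δ_mix − δ_B)/(δ_A − δ_B) = (-67.5 − (-59.920))/(-82.037 − (-59.920))
f_A = -7.580 / -22.117 = 0.3427

0.343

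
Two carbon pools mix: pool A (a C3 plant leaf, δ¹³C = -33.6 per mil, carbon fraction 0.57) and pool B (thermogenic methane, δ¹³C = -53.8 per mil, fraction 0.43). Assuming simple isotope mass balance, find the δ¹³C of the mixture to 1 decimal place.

δ_mix = f_A·δ_A + f_B·δ_B
δ_mix = 0.57 × (-33.6) + 0.43 × (-53.8)
δ_mix = -19.15 + -23.13 = -42.29 per mil

-42.3 per mil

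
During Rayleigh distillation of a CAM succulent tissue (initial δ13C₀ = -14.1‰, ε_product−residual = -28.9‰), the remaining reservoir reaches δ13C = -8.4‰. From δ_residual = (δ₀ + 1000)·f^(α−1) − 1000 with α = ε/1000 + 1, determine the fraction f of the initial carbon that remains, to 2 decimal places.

0.82

α − 1 = ε/1000 = -0.0289
(δ_res + 1000)/(δ₀ + 1000) = (-8.4 + 1000)/(-14.1 + 1000) = 991.6/985.9 = 1.005782
f = 1.005782^(1/-0.0289) = exp(ln(1.005782)/-0.0289) = exp(0.00576/-0.0289)
f = exp(-0.1995) = 0.8192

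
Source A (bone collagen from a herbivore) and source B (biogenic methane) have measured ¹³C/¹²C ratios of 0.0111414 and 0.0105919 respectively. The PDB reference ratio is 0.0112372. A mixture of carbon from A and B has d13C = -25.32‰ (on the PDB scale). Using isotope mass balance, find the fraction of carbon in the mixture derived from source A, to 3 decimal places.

0.657

δ_A = (0.0111414/0.0112372 − 1)×1000 = (0.991475 − 1)×1000 = -8.525‰
δ_B = (0.0105919/0.0112372 − 1)×1000 = (0.942575 − 1)×1000 = -57.425‰
f_A = (δ_mix − δ_B)/(δ_A − δ_B) = (-25.32 − (-57.425))/(-8.525 − (-57.425))
f_A = 32.105 / 48.900 = 0.6565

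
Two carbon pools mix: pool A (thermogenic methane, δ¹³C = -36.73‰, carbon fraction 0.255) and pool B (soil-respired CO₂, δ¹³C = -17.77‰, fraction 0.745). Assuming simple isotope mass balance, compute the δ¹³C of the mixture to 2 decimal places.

-22.60‰

δ_mix = f_A·δ_A + f_B·δ_B
δ_mix = 0.255 × (-36.73) + 0.745 × (-17.77)
δ_mix = -9.366 + -13.239 = -22.605‰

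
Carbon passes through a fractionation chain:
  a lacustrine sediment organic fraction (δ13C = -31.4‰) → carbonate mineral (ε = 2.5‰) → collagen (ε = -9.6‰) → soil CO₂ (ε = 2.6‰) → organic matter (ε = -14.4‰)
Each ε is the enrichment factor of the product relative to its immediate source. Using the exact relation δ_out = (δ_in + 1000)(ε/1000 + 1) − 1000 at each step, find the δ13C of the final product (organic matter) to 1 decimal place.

-49.7‰

step 1: δ = (-31.40 + 1000)·(2.5/1000 + 1) − 1000 = -28.98‰
step 2: δ = (-28.98 + 1000)·(-9.6/1000 + 1) − 1000 = -38.30‰
step 3: δ = (-38.30 + 1000)·(2.6/1000 + 1) − 1000 = -35.80‰
step 4: δ = (-35.80 + 1000)·(-14.4/1000 + 1) − 1000 = -49.68‰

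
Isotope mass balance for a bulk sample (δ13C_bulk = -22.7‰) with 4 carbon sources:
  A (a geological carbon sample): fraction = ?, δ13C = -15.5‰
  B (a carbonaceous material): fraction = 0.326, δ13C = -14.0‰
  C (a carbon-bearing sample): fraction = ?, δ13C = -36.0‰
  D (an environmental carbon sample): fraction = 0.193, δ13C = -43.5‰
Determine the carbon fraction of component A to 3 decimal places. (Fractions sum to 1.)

Let f_A and f_C be the unknown fractions; fractions sum to 1 so f_A + f_C = 0.481.
Mass balance: Σ fᵢ·δᵢ = δ_bulk ⇒ f_A·(-15.5) + f_C·(-36.0) = -22.7 − (-12.960) = -9.740
Substitute f_C = 0.481 − f_A:
f_A·(-15.5 − -36.0) = -9.740 − 0.481×(-36.0) = 7.575
f_A = 7.575 / 20.5 = 0.3695

0.370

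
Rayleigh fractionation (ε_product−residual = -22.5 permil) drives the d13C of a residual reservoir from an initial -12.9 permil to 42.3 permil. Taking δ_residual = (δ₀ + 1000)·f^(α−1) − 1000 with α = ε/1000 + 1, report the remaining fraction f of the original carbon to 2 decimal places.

α − 1 = ε/1000 = -0.0225
(δ_res + 1000)/(δ₀ + 1000) = (42.3 + 1000)/(-12.9 + 1000) = 1042.3/987.1 = 1.055921
f = 1.055921^(1/-0.0225) = exp(ln(1.055921)/-0.0225) = exp(0.05441/-0.0225)
f = exp(-2.4184) = 0.0891

0.09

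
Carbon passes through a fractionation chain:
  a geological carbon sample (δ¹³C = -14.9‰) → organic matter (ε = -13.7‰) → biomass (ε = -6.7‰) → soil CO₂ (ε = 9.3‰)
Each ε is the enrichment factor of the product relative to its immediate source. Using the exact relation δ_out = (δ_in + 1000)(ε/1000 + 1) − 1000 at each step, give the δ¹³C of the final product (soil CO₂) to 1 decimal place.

step 1: δ = (-14.90 + 1000)·(-13.7/1000 + 1) − 1000 = -28.40‰
step 2: δ = (-28.40 + 1000)·(-6.7/1000 + 1) − 1000 = -34.91‰
step 3: δ = (-34.91 + 1000)·(9.3/1000 + 1) − 1000 = -25.93‰

-25.9‰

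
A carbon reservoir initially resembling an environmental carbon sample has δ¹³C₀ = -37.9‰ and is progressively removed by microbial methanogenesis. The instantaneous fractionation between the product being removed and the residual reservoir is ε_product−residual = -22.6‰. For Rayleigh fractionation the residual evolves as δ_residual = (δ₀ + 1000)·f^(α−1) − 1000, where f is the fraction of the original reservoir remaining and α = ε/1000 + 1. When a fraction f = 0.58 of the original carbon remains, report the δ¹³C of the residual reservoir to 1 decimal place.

Rayleigh residual: δ_res = (δ₀ + 1000)·f^(α−1) − 1000
α = ε/1000 + 1 = 0.97740, so α − 1 = -0.02260
f^(α−1) = 0.58^(-0.02260) = 1.012387
δ_res = (-37.9 + 1000) × 1.012387 − 1000 = 974.017 − 1000 = -25.98‰

-26.0‰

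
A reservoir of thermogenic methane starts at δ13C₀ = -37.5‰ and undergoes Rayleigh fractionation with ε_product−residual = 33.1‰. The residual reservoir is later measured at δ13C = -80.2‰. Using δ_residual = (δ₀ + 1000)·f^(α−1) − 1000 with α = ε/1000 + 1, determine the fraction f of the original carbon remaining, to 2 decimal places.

0.25

α − 1 = ε/1000 = 0.0331
(δ_res + 1000)/(δ₀ + 1000) = (-80.2 + 1000)/(-37.5 + 1000) = 919.8/962.5 = 0.955636
f = 0.955636^(1/0.0331) = exp(ln(0.955636)/0.0331) = exp(-0.04538/0.0331)
f = exp(-1.3709) = 0.2539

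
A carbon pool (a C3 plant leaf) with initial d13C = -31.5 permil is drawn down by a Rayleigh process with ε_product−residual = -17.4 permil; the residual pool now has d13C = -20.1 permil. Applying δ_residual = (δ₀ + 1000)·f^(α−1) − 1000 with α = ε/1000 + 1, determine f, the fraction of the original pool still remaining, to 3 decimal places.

0.510

α − 1 = ε/1000 = -0.0174
(δ_res + 1000)/(δ₀ + 1000) = (-20.1 + 1000)/(-31.5 + 1000) = 979.9/968.5 = 1.011771
f = 1.011771^(1/-0.0174) = exp(ln(1.011771)/-0.0174) = exp(0.01170/-0.0174)
f = exp(-0.6725) = 0.5104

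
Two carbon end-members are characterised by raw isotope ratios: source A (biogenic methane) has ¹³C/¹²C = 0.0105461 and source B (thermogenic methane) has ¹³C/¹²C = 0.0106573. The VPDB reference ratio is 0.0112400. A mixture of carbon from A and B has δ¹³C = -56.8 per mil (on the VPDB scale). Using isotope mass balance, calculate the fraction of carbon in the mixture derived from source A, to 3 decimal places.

δ_A = (0.0105461/0.0112400 − 1)×1000 = (0.938265 − 1)×1000 = -61.735 per mil
δ_B = (0.0106573/0.0112400 − 1)×1000 = (0.948158 − 1)×1000 = -51.842 per mil
f_A = (δ_mix − δ_B)/(δ_A − δ_B) = (-56.8 − (-51.842))/(-61.735 − (-51.842))
f_A = -4.958 / -9.893 = 0.5012

0.501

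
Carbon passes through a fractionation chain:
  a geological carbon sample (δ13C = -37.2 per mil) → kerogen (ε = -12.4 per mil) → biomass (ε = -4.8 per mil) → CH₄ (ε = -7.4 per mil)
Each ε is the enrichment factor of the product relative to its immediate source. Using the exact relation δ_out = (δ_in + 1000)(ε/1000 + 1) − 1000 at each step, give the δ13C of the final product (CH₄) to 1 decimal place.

step 1: δ = (-37.20 + 1000)·(-12.4/1000 + 1) − 1000 = -49.14 per mil
step 2: δ = (-49.14 + 1000)·(-4.8/1000 + 1) − 1000 = -53.70 per mil
step 3: δ = (-53.70 + 1000)·(-7.4/1000 + 1) − 1000 = -60.71 per mil

-60.7 per mil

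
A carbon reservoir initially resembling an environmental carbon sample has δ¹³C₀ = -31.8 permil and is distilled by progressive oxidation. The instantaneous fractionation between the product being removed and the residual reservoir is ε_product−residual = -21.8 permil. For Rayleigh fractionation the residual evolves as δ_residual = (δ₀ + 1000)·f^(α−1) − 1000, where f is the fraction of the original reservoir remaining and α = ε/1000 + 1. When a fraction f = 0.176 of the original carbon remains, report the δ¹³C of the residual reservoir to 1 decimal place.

Rayleigh residual: δ_res = (δ₀ + 1000)·f^(α−1) − 1000
α = ε/1000 + 1 = 0.97820, so α − 1 = -0.02180
f^(α−1) = 0.176^(-0.02180) = 1.038599
δ_res = (-31.8 + 1000) × 1.038599 − 1000 = 1005.571 − 1000 = 5.57 permil

5.6 permil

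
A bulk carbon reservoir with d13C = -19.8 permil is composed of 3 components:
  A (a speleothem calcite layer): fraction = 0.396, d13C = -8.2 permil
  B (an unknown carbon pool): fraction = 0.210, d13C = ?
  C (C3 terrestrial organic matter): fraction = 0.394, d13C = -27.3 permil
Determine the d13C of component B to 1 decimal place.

Isotope mass balance: δ_bulk = Σ fᵢ·δᵢ.
-19.8 = 0.396×(-8.2) + 0.210×δ_B + 0.394×(-27.3)
0.210·δ_B = -19.8 − (-14.003) = -5.797
δ_B = -5.797 / 0.210 = -27.60 permil

-27.6 permil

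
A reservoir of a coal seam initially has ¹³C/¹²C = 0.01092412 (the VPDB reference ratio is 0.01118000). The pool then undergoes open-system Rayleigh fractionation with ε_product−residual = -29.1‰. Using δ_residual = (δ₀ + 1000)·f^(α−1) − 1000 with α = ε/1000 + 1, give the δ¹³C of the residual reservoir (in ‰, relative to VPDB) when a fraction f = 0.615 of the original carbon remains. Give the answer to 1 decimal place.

-9.0‰

δ₀ = (0.01092412/0.01118000 − 1)×1000 = (0.977113 − 1)×1000 = -22.887‰
α − 1 = ε/1000 = -0.0291
f^(α−1) = 0.615^(-0.0291) = 1.014247
δ_res = (-22.887 + 1000) × 1.014247 − 1000 = 991.034 − 1000 = -8.97‰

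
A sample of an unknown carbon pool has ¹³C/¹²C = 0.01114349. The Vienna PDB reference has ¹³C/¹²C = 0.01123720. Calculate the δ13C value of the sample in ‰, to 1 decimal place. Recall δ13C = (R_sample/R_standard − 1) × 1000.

-8.3‰

δ13C = (R_sample / R_standard − 1) × 1000
R_sample / R_standard = 0.01114349 / 0.01123720 = 0.991661
δ13C = (0.991661 − 1) × 1000 = -8.34‰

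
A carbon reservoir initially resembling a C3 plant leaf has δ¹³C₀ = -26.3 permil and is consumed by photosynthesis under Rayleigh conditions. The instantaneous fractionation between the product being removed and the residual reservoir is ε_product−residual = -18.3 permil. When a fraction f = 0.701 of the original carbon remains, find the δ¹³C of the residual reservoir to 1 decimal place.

-19.9 permil

Rayleigh residual: δ_res = (δ₀ + 1000)·f^(α−1) − 1000
α = ε/1000 + 1 = 0.98170, so α − 1 = -0.01830
f^(α−1) = 0.701^(-0.01830) = 1.006522
δ_res = (-26.3 + 1000) × 1.006522 − 1000 = 980.051 − 1000 = -19.95 permil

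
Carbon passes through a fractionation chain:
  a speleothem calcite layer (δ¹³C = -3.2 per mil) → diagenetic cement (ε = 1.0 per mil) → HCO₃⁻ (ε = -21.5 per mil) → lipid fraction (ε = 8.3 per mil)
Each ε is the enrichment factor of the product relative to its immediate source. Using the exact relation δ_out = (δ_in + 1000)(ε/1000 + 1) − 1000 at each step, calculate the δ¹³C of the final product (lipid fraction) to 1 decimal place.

step 1: δ = (-3.20 + 1000)·(1.0/1000 + 1) − 1000 = -2.20 per mil
step 2: δ = (-2.20 + 1000)·(-21.5/1000 + 1) − 1000 = -23.66 per mil
step 3: δ = (-23.66 + 1000)·(8.3/1000 + 1) − 1000 = -15.55 per mil

-15.6 per mil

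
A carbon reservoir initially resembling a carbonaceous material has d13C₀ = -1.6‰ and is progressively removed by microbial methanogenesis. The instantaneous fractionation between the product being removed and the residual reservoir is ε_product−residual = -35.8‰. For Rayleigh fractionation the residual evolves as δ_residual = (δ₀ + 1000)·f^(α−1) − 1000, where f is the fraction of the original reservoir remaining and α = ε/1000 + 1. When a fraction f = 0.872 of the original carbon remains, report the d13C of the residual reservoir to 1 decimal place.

3.3‰

Rayleigh residual: δ_res = (δ₀ + 1000)·f^(α−1) − 1000
α = ε/1000 + 1 = 0.96420, so α − 1 = -0.03580
f^(α−1) = 0.872^(-0.03580) = 1.004915
δ_res = (-1.6 + 1000) × 1.004915 − 1000 = 1003.308 − 1000 = 3.31‰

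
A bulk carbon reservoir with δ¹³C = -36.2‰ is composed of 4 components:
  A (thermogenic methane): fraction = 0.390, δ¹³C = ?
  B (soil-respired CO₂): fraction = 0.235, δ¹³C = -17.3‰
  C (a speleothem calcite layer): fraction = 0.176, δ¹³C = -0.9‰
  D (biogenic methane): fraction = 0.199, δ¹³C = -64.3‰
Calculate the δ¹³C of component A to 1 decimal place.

-49.2‰

Isotope mass balance: δ_bulk = Σ fᵢ·δᵢ.
-36.2 = 0.390×δ_A + 0.235×(-17.3) + 0.176×(-0.9) + 0.199×(-64.3)
0.390·δ_A = -36.2 − (-17.020) = -19.180
δ_A = -19.180 / 0.390 = -49.18‰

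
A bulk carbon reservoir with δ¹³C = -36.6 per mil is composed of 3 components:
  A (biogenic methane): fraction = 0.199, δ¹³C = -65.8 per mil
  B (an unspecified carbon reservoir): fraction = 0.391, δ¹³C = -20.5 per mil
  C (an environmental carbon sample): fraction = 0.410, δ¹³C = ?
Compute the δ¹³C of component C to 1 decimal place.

-37.8 per mil

Isotope mass balance: δ_bulk = Σ fᵢ·δᵢ.
-36.6 = 0.199×(-65.8) + 0.391×(-20.5) + 0.410×δ_C
0.410·δ_C = -36.6 − (-21.110) = -15.490
δ_C = -15.490 / 0.410 = -37.78 per mil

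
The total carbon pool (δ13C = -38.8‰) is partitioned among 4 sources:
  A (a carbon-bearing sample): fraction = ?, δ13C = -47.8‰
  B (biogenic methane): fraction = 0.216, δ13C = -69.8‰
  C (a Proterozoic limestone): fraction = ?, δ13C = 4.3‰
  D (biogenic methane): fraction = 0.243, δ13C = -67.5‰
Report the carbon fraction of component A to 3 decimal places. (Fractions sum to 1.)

Let f_A and f_C be the unknown fractions; fractions sum to 1 so f_A + f_C = 0.541.
Mass balance: Σ fᵢ·δᵢ = δ_bulk ⇒ f_A·(-47.8) + f_C·(4.3) = -38.8 − (-31.479) = -7.321
Substitute f_C = 0.541 − f_A:
f_A·(-47.8 − 4.3) = -7.321 − 0.541×(4.3) = -9.647
f_A = -9.647 / -52.1 = 0.1852

0.185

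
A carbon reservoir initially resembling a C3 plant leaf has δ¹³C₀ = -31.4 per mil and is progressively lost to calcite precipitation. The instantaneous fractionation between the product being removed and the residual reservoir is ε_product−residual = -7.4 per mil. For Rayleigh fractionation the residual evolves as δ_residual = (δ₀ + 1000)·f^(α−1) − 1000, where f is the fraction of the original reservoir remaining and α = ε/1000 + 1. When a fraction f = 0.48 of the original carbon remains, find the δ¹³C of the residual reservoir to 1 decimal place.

-26.1 per mil

Rayleigh residual: δ_res = (δ₀ + 1000)·f^(α−1) − 1000
α = ε/1000 + 1 = 0.99260, so α − 1 = -0.00740
f^(α−1) = 0.48^(-0.00740) = 1.005446
δ_res = (-31.4 + 1000) × 1.005446 − 1000 = 973.875 − 1000 = -26.12 per mil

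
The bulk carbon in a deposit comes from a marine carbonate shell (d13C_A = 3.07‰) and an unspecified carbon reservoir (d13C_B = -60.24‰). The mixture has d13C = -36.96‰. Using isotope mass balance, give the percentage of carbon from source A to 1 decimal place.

δ_mix = f_A·δ_A + (1 − f_A)·δ_B  ⇒  f_A = (δ_mix − δ_B)/(δ_A − δ_B)
f_A = (-36.96 − (-60.24)) / (3.07 − (-60.24))
f_A = 23.28 / 63.31 = 0.3677

36.8%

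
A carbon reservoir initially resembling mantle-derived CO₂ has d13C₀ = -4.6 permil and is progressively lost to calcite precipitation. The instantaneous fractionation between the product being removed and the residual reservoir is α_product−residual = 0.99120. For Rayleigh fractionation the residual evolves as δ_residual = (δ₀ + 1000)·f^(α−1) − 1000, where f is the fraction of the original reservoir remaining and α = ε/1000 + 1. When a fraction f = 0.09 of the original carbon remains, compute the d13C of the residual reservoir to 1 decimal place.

Rayleigh residual: δ_res = (δ₀ + 1000)·f^(α−1) − 1000
α − 1 = -0.00880
f^(α−1) = 0.09^(-0.00880) = 1.021416
δ_res = (-4.6 + 1000) × 1.021416 − 1000 = 1016.718 − 1000 = 16.72 permil

16.7 permil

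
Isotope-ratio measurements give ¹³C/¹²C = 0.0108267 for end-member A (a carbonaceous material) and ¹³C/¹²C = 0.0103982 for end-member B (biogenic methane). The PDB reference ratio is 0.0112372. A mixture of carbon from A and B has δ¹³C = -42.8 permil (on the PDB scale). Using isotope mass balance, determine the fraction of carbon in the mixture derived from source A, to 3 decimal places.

δ_A = (0.0108267/0.0112372 − 1)×1000 = (0.963470 − 1)×1000 = -36.530 permil
δ_B = (0.0103982/0.0112372 − 1)×1000 = (0.925337 − 1)×1000 = -74.663 permil
f_A = (δ_mix − δ_B)/(δ_A − δ_B) = (-42.8 − (-74.663))/(-36.530 − (-74.663))
f_A = 31.863 / 38.132 = 0.8356

0.836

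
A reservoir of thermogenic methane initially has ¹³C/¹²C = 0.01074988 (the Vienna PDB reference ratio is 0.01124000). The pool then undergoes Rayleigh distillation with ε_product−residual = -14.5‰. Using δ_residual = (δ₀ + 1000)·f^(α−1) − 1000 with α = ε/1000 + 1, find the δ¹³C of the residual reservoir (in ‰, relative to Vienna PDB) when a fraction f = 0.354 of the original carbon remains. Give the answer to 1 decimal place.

δ₀ = (0.01074988/0.01124000 − 1)×1000 = (0.956395 − 1)×1000 = -43.605‰
α − 1 = ε/1000 = -0.0145
f^(α−1) = 0.354^(-0.0145) = 1.015172
δ_res = (-43.605 + 1000) × 1.015172 − 1000 = 970.905 − 1000 = -29.09‰

-29.1‰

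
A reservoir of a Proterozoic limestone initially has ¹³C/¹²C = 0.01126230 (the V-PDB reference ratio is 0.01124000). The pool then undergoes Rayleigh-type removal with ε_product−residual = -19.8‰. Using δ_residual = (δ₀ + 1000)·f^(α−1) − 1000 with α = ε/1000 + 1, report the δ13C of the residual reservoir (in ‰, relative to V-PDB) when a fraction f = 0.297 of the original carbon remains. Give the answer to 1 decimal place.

δ₀ = (0.01126230/0.01124000 − 1)×1000 = (1.001984 − 1)×1000 = 1.984‰
α − 1 = ε/1000 = -0.0198
f^(α−1) = 0.297^(-0.0198) = 1.024329
δ_res = (1.984 + 1000) × 1.024329 − 1000 = 1026.361 − 1000 = 26.36‰

26.4‰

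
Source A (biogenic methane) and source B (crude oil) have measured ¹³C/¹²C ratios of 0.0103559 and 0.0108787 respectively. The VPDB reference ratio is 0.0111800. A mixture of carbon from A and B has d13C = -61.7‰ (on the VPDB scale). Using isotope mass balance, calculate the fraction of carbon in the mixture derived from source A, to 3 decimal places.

δ_A = (0.0103559/0.0111800 − 1)×1000 = (0.926288 − 1)×1000 = -73.712‰
δ_B = (0.0108787/0.0111800 − 1)×1000 = (0.973050 − 1)×1000 = -26.950‰
f_A = (δ_mix − δ_B)/(δ_A − δ_B) = (-61.7 − (-26.950))/(-73.712 − (-26.950))
f_A = -34.750 / -46.762 = 0.7431

0.743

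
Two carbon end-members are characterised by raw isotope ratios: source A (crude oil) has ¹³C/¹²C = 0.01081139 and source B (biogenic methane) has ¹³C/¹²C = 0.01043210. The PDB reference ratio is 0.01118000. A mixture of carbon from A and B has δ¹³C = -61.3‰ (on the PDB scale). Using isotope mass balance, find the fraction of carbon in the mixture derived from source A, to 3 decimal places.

0.165

δ_A = (0.01081139/0.01118000 − 1)×1000 = (0.967030 − 1)×1000 = -32.970‰
δ_B = (0.01043210/0.01118000 − 1)×1000 = (0.933104 − 1)×1000 = -66.896‰
f_A = (δ_mix − δ_B)/(δ_A − δ_B) = (-61.3 − (-66.896))/(-32.970 − (-66.896))
f_A = 5.596 / 33.926 = 0.1650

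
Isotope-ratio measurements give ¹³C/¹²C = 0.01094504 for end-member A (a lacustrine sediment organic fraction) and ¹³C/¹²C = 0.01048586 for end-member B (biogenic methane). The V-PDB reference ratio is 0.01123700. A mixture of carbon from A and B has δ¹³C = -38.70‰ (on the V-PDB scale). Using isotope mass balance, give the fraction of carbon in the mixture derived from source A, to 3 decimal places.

0.689

δ_A = (0.01094504/0.01123700 − 1)×1000 = (0.974018 − 1)×1000 = -25.982‰
δ_B = (0.01048586/0.01123700 − 1)×1000 = (0.933155 − 1)×1000 = -66.845‰
f_A = (δ_mix − δ_B)/(δ_A − δ_B) = (-38.70 − (-66.845))/(-25.982 − (-66.845))
f_A = 28.145 / 40.863 = 0.6888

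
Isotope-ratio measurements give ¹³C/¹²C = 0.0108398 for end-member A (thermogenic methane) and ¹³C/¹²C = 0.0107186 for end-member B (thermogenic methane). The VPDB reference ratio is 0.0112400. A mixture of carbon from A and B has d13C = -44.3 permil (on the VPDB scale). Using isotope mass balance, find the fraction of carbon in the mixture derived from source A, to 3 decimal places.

0.194

δ_A = (0.0108398/0.0112400 − 1)×1000 = (0.964395 − 1)×1000 = -35.605 permil
δ_B = (0.0107186/0.0112400 − 1)×1000 = (0.953612 − 1)×1000 = -46.388 permil
f_A = (δ_mix − δ_B)/(δ_A − δ_B) = (-44.3 − (-46.388))/(-35.605 − (-46.388))
f_A = 2.088 / 10.783 = 0.1936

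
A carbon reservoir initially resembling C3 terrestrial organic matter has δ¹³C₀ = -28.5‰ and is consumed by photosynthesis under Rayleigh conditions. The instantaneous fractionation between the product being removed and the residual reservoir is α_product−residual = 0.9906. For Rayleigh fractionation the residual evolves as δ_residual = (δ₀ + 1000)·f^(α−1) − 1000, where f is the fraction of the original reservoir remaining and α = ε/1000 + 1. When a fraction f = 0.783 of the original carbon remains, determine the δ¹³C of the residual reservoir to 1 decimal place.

-26.3‰

Rayleigh residual: δ_res = (δ₀ + 1000)·f^(α−1) − 1000
α − 1 = -0.00940
f^(α−1) = 0.783^(-0.00940) = 1.002302
δ_res = (-28.5 + 1000) × 1.002302 − 1000 = 973.736 − 1000 = -26.26‰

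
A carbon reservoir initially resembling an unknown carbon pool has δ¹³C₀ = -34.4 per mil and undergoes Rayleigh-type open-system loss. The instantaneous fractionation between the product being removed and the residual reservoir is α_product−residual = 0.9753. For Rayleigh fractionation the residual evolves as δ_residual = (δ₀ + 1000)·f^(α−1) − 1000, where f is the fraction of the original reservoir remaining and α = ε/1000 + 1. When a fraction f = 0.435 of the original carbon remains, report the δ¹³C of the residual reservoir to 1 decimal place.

Rayleigh residual: δ_res = (δ₀ + 1000)·f^(α−1) − 1000
α − 1 = -0.02470
f^(α−1) = 0.435^(-0.02470) = 1.020773
δ_res = (-34.4 + 1000) × 1.020773 − 1000 = 985.659 − 1000 = -14.34 per mil

-14.3 per mil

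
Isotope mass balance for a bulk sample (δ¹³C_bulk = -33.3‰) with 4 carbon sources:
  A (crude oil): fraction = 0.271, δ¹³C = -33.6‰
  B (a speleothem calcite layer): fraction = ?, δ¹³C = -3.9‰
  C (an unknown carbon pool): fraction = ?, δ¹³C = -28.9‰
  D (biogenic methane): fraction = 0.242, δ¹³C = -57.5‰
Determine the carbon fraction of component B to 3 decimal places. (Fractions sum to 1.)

Let f_B and f_C be the unknown fractions; fractions sum to 1 so f_B + f_C = 0.487.
Mass balance: Σ fᵢ·δᵢ = δ_bulk ⇒ f_B·(-3.9) + f_C·(-28.9) = -33.3 − (-23.021) = -10.279
Substitute f_C = 0.487 − f_B:
f_B·(-3.9 − -28.9) = -10.279 − 0.487×(-28.9) = 3.795
f_B = 3.795 / 25.0 = 0.1518

0.152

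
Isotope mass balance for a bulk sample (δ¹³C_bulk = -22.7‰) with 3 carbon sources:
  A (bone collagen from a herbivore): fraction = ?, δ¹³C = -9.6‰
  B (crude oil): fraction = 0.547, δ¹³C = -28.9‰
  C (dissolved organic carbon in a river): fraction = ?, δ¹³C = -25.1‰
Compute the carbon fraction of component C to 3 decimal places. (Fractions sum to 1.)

Let f_C and f_A be the unknown fractions; fractions sum to 1 so f_C + f_A = 0.453.
Mass balance: Σ fᵢ·δᵢ = δ_bulk ⇒ f_C·(-25.1) + f_A·(-9.6) = -22.7 − (-15.808) = -6.892
Substitute f_A = 0.453 − f_C:
f_C·(-25.1 − -9.6) = -6.892 − 0.453×(-9.6) = -2.543
f_C = -2.543 / -15.5 = 0.1641

0.164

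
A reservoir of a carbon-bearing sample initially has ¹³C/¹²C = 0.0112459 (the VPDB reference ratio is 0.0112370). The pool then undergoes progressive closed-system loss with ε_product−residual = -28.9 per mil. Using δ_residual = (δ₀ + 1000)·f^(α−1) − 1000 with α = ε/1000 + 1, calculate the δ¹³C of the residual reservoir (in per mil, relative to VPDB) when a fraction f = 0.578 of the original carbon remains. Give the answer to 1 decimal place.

δ₀ = (0.0112459/0.0112370 − 1)×1000 = (1.000792 − 1)×1000 = 0.792 per mil
α − 1 = ε/1000 = -0.0289
f^(α−1) = 0.578^(-0.0289) = 1.015969
δ_res = (0.792 + 1000) × 1.015969 − 1000 = 1016.773 − 1000 = 16.77 per mil

16.8 per mil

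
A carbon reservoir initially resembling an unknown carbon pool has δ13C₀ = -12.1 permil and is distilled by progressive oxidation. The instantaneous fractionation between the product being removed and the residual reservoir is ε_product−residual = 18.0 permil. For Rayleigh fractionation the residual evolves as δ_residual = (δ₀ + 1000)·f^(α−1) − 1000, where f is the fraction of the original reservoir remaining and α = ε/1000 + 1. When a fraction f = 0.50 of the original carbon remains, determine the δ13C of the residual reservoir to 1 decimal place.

-24.3 permil

Rayleigh residual: δ_res = (δ₀ + 1000)·f^(α−1) − 1000
α = ε/1000 + 1 = 1.01800, so α − 1 = 0.01800
f^(α−1) = 0.50^(0.01800) = 0.987601
δ_res = (-12.1 + 1000) × 0.987601 − 1000 = 975.651 − 1000 = -24.35 permil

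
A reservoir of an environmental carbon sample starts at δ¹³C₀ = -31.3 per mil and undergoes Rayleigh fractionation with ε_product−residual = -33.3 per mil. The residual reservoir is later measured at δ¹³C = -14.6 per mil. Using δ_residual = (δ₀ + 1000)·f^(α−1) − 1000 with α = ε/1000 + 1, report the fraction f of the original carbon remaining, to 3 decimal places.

α − 1 = ε/1000 = -0.0333
(δ_res + 1000)/(δ₀ + 1000) = (-14.6 + 1000)/(-31.3 + 1000) = 985.4/968.7 = 1.017240
f = 1.017240^(1/-0.0333) = exp(ln(1.017240)/-0.0333) = exp(0.01709/-0.0333)
f = exp(-0.5133) = 0.5985

0.599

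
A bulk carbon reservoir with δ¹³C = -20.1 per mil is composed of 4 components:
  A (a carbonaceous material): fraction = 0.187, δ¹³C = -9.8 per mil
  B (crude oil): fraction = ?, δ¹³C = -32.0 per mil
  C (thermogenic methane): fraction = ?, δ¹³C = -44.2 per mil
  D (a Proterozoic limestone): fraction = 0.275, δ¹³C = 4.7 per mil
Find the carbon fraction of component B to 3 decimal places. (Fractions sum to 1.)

0.346

Let f_B and f_C be the unknown fractions; fractions sum to 1 so f_B + f_C = 0.538.
Mass balance: Σ fᵢ·δᵢ = δ_bulk ⇒ f_B·(-32.0) + f_C·(-44.2) = -20.1 − (-0.540) = -19.560
Substitute f_C = 0.538 − f_B:
f_B·(-32.0 − -44.2) = -19.560 − 0.538×(-44.2) = 4.220
f_B = 4.220 / 12.2 = 0.3459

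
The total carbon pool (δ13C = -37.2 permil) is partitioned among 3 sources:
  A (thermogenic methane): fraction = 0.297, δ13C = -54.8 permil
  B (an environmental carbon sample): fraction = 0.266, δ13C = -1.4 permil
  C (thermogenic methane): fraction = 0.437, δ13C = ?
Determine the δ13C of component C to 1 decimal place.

-47.0 permil

Isotope mass balance: δ_bulk = Σ fᵢ·δᵢ.
-37.2 = 0.297×(-54.8) + 0.266×(-1.4) + 0.437×δ_C
0.437·δ_C = -37.2 − (-16.648) = -20.552
δ_C = -20.552 / 0.437 = -47.03 permil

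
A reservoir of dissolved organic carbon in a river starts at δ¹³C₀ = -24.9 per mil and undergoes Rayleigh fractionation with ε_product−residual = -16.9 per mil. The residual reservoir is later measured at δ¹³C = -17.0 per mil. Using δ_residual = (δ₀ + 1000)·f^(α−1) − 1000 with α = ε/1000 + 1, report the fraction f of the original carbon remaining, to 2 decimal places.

α − 1 = ε/1000 = -0.0169
(δ_res + 1000)/(δ₀ + 1000) = (-17.0 + 1000)/(-24.9 + 1000) = 983.0/975.1 = 1.008102
f = 1.008102^(1/-0.0169) = exp(ln(1.008102)/-0.0169) = exp(0.00807/-0.0169)
f = exp(-0.4775) = 0.6204

0.62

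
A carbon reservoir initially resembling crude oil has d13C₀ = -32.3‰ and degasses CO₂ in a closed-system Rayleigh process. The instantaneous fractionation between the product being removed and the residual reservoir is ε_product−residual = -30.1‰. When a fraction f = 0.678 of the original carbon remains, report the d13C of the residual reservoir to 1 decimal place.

Rayleigh residual: δ_res = (δ₀ + 1000)·f^(α−1) − 1000
α = ε/1000 + 1 = 0.96990, so α − 1 = -0.03010
f^(α−1) = 0.678^(-0.03010) = 1.011766
δ_res = (-32.3 + 1000) × 1.011766 − 1000 = 979.086 − 1000 = -20.91‰

-20.9‰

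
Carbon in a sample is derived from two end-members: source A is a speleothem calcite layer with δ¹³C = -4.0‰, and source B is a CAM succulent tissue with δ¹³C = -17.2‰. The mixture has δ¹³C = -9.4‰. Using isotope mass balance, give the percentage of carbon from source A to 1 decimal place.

59.1%

δ_mix = f_A·δ_A + (1 − f_A)·δ_B  ⇒  f_A = (δ_mix − δ_B)/(δ_A − δ_B)
f_A = (-9.4 − (-17.2)) / (-4.0 − (-17.2))
f_A = 7.8 / 13.2 = 0.5909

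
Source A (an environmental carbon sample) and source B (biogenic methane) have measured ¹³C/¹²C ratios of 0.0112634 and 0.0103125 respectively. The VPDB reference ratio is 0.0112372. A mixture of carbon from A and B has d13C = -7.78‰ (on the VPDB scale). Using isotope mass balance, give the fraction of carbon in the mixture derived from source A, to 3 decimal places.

δ_A = (0.0112634/0.0112372 − 1)×1000 = (1.002332 − 1)×1000 = 2.332‰
δ_B = (0.0103125/0.0112372 − 1)×1000 = (0.917711 − 1)×1000 = -82.289‰
f_A = (δ_mix − δ_B)/(δ_A − δ_B) = (-7.78 − (-82.289))/(2.332 − (-82.289))
f_A = 74.509 / 84.621 = 0.8805

0.881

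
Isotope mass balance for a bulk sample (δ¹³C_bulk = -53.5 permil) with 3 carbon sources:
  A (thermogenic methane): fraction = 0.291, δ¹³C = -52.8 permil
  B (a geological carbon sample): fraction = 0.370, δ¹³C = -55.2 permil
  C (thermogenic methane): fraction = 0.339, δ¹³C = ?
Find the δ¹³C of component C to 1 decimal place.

Isotope mass balance: δ_bulk = Σ fᵢ·δᵢ.
-53.5 = 0.291×(-52.8) + 0.370×(-55.2) + 0.339×δ_C
0.339·δ_C = -53.5 − (-35.789) = -17.711
δ_C = -17.711 / 0.339 = -52.25 permil

-52.2 permil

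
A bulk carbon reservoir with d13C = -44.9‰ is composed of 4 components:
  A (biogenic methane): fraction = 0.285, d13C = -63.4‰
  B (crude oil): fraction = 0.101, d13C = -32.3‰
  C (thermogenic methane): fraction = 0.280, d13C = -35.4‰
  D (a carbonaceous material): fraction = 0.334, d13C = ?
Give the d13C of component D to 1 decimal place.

Isotope mass balance: δ_bulk = Σ fᵢ·δᵢ.
-44.9 = 0.285×(-63.4) + 0.101×(-32.3) + 0.280×(-35.4) + 0.334×δ_D
0.334·δ_D = -44.9 − (-31.243) = -13.657
δ_D = -13.657 / 0.334 = -40.89‰

-40.9‰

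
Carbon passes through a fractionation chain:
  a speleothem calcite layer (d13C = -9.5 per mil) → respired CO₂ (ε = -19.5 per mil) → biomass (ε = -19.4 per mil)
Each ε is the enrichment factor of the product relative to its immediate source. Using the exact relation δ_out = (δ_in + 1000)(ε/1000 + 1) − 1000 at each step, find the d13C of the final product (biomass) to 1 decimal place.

-47.7 per mil

step 1: δ = (-9.50 + 1000)·(-19.5/1000 + 1) − 1000 = -28.81 per mil
step 2: δ = (-28.81 + 1000)·(-19.4/1000 + 1) − 1000 = -47.66 per mil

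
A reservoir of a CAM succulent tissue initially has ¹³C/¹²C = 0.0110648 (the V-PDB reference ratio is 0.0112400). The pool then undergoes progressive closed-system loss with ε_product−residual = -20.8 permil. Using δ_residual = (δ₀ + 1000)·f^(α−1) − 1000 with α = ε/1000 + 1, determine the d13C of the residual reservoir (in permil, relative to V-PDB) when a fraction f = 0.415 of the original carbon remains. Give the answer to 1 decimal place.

δ₀ = (0.0110648/0.0112400 − 1)×1000 = (0.984413 − 1)×1000 = -15.587 permil
α − 1 = ε/1000 = -0.0208
f^(α−1) = 0.415^(-0.0208) = 1.018461
δ_res = (-15.587 + 1000) × 1.018461 − 1000 = 1002.587 − 1000 = 2.59 permil

2.6 permil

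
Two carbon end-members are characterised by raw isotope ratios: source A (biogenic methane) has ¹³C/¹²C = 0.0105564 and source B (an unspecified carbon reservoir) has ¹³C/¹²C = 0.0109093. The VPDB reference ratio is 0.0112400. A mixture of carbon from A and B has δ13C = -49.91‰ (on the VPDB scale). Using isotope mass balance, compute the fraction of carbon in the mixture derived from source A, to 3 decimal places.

δ_A = (0.0105564/0.0112400 − 1)×1000 = (0.939181 − 1)×1000 = -60.819‰
δ_B = (0.0109093/0.0112400 − 1)×1000 = (0.970578 − 1)×1000 = -29.422‰
f_A = (δ_mix − δ_B)/(δ_A − δ_B) = (-49.91 − (-29.422))/(-60.819 − (-29.422))
f_A = -20.488 / -31.397 = 0.6526

0.653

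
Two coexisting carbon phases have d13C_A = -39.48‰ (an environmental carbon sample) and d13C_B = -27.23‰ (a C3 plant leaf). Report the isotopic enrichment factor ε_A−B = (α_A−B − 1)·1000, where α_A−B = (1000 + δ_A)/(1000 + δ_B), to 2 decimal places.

α_A−B = (1000 + -39.48) / (1000 + -27.23) = 960.52 / 972.77 = 0.987407
ε_A−B = (0.987407 − 1) × 1000 = -12.593‰
(The approximation ε ≈ δ_A − δ_B would give -12.25‰.)

-12.59‰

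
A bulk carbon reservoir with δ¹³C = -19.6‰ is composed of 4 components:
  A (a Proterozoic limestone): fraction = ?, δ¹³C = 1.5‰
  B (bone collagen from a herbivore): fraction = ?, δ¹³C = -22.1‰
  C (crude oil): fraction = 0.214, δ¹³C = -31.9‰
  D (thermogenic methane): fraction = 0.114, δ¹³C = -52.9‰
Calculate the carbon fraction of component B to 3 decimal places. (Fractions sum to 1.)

Let f_B and f_A be the unknown fractions; fractions sum to 1 so f_B + f_A = 0.672.
Mass balance: Σ fᵢ·δᵢ = δ_bulk ⇒ f_B·(-22.1) + f_A·(1.5) = -19.6 − (-12.857) = -6.743
Substitute f_A = 0.672 − f_B:
f_B·(-22.1 − 1.5) = -6.743 − 0.672×(1.5) = -7.751
f_B = -7.751 / -23.6 = 0.3284

0.328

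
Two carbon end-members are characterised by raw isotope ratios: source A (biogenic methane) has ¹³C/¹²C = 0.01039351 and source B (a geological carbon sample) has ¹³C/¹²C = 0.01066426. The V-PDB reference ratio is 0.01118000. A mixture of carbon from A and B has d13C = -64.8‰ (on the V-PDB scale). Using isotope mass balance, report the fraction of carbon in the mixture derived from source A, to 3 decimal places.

0.771

δ_A = (0.01039351/0.01118000 − 1)×1000 = (0.929652 − 1)×1000 = -70.348‰
δ_B = (0.01066426/0.01118000 − 1)×1000 = (0.953869 − 1)×1000 = -46.131‰
f_A = (δ_mix − δ_B)/(δ_A − δ_B) = (-64.8 − (-46.131))/(-70.348 − (-46.131))
f_A = -18.669 / -24.217 = 0.7709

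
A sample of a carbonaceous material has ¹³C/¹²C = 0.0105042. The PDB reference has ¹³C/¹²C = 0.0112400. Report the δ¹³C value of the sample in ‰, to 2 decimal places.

-65.46‰

δ¹³C = (R_sample / R_standard − 1) × 1000
R_sample / R_standard = 0.0105042 / 0.0112400 = 0.934537
δ¹³C = (0.934537 − 1) × 1000 = -65.463‰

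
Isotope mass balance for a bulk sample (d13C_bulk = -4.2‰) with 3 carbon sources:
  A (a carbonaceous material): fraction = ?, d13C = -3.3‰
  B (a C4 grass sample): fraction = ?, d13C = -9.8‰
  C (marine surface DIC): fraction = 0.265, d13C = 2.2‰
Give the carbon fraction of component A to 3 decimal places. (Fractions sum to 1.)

0.372

Let f_A and f_B be the unknown fractions; fractions sum to 1 so f_A + f_B = 0.735.
Mass balance: Σ fᵢ·δᵢ = δ_bulk ⇒ f_A·(-3.3) + f_B·(-9.8) = -4.2 − (0.583) = -4.783
Substitute f_B = 0.735 − f_A:
f_A·(-3.3 − -9.8) = -4.783 − 0.735×(-9.8) = 2.420
f_A = 2.420 / 6.5 = 0.3723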